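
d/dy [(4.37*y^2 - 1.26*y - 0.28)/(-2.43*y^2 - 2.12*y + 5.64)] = (-12.3262*y^2 + 47.9328*y - 7.7)/(5.9049*y^4 + 10.3032*y^3 - 22.916*y^2 - 23.9136*y + 31.8096)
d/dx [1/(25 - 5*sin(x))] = cos(x)/(5*(sin(x) - 5)^2)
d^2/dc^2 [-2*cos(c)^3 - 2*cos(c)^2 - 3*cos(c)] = 18*cos(c)^3 + 8*cos(c)^2 - 9*cos(c) - 4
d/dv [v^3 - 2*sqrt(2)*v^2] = v*(3*v - 4*sqrt(2))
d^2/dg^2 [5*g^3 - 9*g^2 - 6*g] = 30*g - 18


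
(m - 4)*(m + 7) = m^2 + 3*m - 28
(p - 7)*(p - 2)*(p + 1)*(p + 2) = p^4 - 6*p^3 - 11*p^2 + 24*p + 28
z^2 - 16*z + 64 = (z - 8)^2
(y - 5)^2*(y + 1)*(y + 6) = y^4 - 3*y^3 - 39*y^2 + 115*y + 150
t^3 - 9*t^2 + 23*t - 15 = (t - 5)*(t - 3)*(t - 1)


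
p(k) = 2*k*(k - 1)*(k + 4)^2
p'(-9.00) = -2750.00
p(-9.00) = 4500.00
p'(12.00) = 20224.00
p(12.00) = 67584.00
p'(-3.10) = 34.09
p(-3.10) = 20.59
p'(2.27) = 350.64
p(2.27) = 226.67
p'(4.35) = 1560.45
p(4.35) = 2032.06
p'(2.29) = 357.60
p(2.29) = 233.75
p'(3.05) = 683.29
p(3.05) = 621.53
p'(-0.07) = -34.04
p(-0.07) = 2.31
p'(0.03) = -31.00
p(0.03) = -0.95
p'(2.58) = 467.52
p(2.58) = 352.99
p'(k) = 2*k*(k - 1)*(2*k + 8) + 2*k*(k + 4)^2 + 2*(k - 1)*(k + 4)^2 = 8*k^3 + 42*k^2 + 32*k - 32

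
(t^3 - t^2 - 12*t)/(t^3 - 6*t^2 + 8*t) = (t + 3)/(t - 2)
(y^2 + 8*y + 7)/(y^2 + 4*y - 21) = (y + 1)/(y - 3)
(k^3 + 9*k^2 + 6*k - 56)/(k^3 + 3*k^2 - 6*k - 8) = (k + 7)/(k + 1)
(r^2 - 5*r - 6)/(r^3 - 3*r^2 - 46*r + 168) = (r + 1)/(r^2 + 3*r - 28)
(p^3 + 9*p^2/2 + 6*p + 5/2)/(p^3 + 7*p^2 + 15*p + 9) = (2*p^2 + 7*p + 5)/(2*(p^2 + 6*p + 9))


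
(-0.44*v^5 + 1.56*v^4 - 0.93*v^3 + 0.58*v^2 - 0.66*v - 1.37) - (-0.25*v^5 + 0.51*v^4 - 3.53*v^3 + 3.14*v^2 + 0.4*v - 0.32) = -0.19*v^5 + 1.05*v^4 + 2.6*v^3 - 2.56*v^2 - 1.06*v - 1.05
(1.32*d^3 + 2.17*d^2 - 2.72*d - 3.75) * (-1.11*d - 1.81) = -1.4652*d^4 - 4.7979*d^3 - 0.9085*d^2 + 9.0857*d + 6.7875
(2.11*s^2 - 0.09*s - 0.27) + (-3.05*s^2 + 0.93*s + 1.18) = -0.94*s^2 + 0.84*s + 0.91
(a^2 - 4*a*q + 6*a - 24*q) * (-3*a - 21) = -3*a^3 + 12*a^2*q - 39*a^2 + 156*a*q - 126*a + 504*q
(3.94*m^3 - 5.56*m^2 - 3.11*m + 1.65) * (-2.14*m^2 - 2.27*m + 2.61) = -8.4316*m^5 + 2.9546*m^4 + 29.56*m^3 - 10.9829*m^2 - 11.8626*m + 4.3065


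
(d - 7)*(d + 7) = d^2 - 49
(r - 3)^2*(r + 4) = r^3 - 2*r^2 - 15*r + 36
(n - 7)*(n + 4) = n^2 - 3*n - 28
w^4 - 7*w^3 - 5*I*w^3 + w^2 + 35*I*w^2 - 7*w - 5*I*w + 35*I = (w - 7)*(w - 5*I)*(w - I)*(w + I)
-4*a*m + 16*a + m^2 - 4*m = (-4*a + m)*(m - 4)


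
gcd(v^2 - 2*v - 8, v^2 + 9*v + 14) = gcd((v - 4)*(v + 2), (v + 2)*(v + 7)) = v + 2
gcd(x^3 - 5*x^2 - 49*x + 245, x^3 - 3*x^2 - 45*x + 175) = x^2 + 2*x - 35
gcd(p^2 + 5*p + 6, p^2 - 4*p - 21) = p + 3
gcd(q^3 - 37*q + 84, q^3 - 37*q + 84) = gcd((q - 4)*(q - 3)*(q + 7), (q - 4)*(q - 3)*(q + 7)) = q^3 - 37*q + 84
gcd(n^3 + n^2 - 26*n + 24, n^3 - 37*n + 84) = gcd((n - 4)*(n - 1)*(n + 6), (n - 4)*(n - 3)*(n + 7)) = n - 4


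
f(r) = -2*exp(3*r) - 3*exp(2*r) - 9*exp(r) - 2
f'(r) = -6*exp(3*r) - 6*exp(2*r) - 9*exp(r)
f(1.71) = -481.50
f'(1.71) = -1247.28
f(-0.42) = -9.78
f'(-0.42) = -10.21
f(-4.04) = -2.16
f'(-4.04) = -0.16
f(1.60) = -363.20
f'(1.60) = -920.83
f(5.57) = -36357521.12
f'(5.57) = -108861218.58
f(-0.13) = -13.57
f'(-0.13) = -16.59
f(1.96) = -932.71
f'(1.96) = -2513.15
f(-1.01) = -5.77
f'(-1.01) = -4.36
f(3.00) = -17599.22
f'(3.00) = -51219.85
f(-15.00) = -2.00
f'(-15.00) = 0.00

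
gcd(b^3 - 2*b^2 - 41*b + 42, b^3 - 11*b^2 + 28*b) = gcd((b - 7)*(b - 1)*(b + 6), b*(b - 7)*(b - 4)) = b - 7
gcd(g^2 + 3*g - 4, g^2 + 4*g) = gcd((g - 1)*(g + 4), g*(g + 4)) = g + 4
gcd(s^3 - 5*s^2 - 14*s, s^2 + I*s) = s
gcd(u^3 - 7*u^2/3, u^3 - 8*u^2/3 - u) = u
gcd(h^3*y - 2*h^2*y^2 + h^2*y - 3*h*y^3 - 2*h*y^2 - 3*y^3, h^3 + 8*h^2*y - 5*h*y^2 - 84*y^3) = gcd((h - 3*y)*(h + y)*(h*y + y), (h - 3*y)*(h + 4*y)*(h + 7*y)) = -h + 3*y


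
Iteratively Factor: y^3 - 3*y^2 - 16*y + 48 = (y - 3)*(y^2 - 16) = (y - 4)*(y - 3)*(y + 4)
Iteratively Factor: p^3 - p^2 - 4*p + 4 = (p - 2)*(p^2 + p - 2) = (p - 2)*(p - 1)*(p + 2)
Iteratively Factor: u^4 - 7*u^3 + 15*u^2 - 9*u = (u - 1)*(u^3 - 6*u^2 + 9*u) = (u - 3)*(u - 1)*(u^2 - 3*u) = (u - 3)^2*(u - 1)*(u)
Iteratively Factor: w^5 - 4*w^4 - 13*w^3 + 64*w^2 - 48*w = (w - 4)*(w^4 - 13*w^2 + 12*w) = (w - 4)*(w + 4)*(w^3 - 4*w^2 + 3*w) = (w - 4)*(w - 1)*(w + 4)*(w^2 - 3*w) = w*(w - 4)*(w - 1)*(w + 4)*(w - 3)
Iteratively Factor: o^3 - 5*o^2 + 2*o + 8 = (o - 2)*(o^2 - 3*o - 4) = (o - 4)*(o - 2)*(o + 1)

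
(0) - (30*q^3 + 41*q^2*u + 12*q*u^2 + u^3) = -30*q^3 - 41*q^2*u - 12*q*u^2 - u^3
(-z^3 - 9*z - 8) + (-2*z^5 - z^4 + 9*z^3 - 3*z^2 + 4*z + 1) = -2*z^5 - z^4 + 8*z^3 - 3*z^2 - 5*z - 7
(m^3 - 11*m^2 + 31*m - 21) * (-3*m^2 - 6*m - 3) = -3*m^5 + 27*m^4 - 30*m^3 - 90*m^2 + 33*m + 63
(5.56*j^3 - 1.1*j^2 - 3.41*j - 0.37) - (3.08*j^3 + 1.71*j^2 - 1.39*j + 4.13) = 2.48*j^3 - 2.81*j^2 - 2.02*j - 4.5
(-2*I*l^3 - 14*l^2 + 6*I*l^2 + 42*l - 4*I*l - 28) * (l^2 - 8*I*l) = -2*I*l^5 - 30*l^4 + 6*I*l^4 + 90*l^3 + 108*I*l^3 - 60*l^2 - 336*I*l^2 + 224*I*l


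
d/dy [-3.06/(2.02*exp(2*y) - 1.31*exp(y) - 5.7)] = (12.3624*exp(y) - 4.0086)*exp(y)/(-2.02*exp(2*y) + 1.31*exp(y) + 5.7)^2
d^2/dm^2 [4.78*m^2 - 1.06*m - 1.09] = 9.56000000000000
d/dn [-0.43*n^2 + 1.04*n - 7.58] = 1.04 - 0.86*n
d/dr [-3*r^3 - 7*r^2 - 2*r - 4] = -9*r^2 - 14*r - 2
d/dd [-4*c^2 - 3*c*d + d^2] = -3*c + 2*d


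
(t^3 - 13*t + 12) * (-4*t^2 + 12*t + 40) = -4*t^5 + 12*t^4 + 92*t^3 - 204*t^2 - 376*t + 480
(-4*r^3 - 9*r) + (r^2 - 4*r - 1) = -4*r^3 + r^2 - 13*r - 1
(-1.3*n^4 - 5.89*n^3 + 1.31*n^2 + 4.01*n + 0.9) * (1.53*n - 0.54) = -1.989*n^5 - 8.3097*n^4 + 5.1849*n^3 + 5.4279*n^2 - 0.7884*n - 0.486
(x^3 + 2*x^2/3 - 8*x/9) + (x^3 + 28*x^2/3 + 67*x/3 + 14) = 2*x^3 + 10*x^2 + 193*x/9 + 14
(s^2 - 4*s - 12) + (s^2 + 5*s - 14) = 2*s^2 + s - 26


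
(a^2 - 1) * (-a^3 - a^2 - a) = -a^5 - a^4 + a^2 + a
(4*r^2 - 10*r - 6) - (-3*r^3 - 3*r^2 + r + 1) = 3*r^3 + 7*r^2 - 11*r - 7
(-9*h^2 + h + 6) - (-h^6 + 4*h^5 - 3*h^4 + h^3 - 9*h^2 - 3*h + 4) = h^6 - 4*h^5 + 3*h^4 - h^3 + 4*h + 2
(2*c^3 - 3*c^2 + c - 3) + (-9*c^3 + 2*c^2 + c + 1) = -7*c^3 - c^2 + 2*c - 2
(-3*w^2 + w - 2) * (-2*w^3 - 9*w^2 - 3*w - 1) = 6*w^5 + 25*w^4 + 4*w^3 + 18*w^2 + 5*w + 2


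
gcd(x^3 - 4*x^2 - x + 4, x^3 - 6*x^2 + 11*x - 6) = x - 1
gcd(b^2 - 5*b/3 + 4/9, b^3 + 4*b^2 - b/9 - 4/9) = b - 1/3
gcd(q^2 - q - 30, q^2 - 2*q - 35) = q + 5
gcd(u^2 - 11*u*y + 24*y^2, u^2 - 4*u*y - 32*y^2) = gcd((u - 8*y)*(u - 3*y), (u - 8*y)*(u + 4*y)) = -u + 8*y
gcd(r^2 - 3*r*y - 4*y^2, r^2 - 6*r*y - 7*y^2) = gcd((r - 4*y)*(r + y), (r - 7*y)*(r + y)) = r + y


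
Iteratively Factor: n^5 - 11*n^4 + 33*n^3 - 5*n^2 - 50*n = (n)*(n^4 - 11*n^3 + 33*n^2 - 5*n - 50) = n*(n - 2)*(n^3 - 9*n^2 + 15*n + 25) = n*(n - 5)*(n - 2)*(n^2 - 4*n - 5) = n*(n - 5)*(n - 2)*(n + 1)*(n - 5)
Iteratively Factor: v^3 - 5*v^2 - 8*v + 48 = (v - 4)*(v^2 - v - 12) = (v - 4)*(v + 3)*(v - 4)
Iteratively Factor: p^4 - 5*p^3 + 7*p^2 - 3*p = (p - 1)*(p^3 - 4*p^2 + 3*p) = (p - 3)*(p - 1)*(p^2 - p) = p*(p - 3)*(p - 1)*(p - 1)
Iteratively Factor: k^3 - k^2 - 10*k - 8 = (k - 4)*(k^2 + 3*k + 2) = (k - 4)*(k + 1)*(k + 2)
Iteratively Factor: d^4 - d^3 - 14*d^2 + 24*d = (d)*(d^3 - d^2 - 14*d + 24) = d*(d - 3)*(d^2 + 2*d - 8) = d*(d - 3)*(d + 4)*(d - 2)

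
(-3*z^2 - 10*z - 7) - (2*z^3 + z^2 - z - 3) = -2*z^3 - 4*z^2 - 9*z - 4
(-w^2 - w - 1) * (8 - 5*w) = 5*w^3 - 3*w^2 - 3*w - 8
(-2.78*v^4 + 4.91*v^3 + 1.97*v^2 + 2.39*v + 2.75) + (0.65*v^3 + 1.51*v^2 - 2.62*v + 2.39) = -2.78*v^4 + 5.56*v^3 + 3.48*v^2 - 0.23*v + 5.14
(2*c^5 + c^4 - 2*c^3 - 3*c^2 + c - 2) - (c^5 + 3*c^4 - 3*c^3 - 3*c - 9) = c^5 - 2*c^4 + c^3 - 3*c^2 + 4*c + 7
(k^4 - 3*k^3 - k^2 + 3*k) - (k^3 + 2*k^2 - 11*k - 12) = k^4 - 4*k^3 - 3*k^2 + 14*k + 12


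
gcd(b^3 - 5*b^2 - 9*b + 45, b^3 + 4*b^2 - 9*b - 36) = b^2 - 9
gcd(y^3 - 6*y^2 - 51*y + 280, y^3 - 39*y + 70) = y^2 + 2*y - 35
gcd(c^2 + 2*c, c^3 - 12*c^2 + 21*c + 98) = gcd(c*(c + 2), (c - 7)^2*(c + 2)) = c + 2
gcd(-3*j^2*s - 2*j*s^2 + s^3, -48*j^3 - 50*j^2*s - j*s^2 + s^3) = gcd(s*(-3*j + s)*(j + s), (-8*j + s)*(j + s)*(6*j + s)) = j + s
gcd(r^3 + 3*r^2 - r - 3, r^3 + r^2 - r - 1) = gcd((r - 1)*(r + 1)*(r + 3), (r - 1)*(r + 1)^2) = r^2 - 1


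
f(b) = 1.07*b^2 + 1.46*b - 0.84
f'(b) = 2.14*b + 1.46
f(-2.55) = 2.39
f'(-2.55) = -4.00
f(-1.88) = 0.20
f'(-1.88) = -2.56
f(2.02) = 6.48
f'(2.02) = 5.78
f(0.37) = -0.15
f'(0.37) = 2.25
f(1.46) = 3.57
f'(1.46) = 4.58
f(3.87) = 20.84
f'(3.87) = 9.74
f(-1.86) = 0.15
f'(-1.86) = -2.52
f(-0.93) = -1.27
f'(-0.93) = -0.53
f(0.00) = -0.84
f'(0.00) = 1.46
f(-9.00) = 72.69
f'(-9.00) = -17.80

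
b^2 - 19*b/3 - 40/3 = (b - 8)*(b + 5/3)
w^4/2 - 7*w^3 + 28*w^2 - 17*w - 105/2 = (w/2 + 1/2)*(w - 7)*(w - 5)*(w - 3)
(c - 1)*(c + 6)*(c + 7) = c^3 + 12*c^2 + 29*c - 42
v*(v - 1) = v^2 - v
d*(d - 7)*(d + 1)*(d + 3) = d^4 - 3*d^3 - 25*d^2 - 21*d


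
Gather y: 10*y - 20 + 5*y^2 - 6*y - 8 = 5*y^2 + 4*y - 28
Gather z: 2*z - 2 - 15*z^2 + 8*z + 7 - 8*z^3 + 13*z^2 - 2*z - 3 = -8*z^3 - 2*z^2 + 8*z + 2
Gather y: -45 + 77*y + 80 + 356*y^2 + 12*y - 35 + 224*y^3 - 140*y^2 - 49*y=224*y^3 + 216*y^2 + 40*y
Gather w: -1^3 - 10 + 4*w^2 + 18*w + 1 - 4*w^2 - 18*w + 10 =0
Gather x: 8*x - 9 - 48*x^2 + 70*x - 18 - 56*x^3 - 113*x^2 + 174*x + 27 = -56*x^3 - 161*x^2 + 252*x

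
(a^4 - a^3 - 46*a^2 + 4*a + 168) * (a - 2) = a^5 - 3*a^4 - 44*a^3 + 96*a^2 + 160*a - 336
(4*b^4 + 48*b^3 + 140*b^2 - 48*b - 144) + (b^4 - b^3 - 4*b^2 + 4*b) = 5*b^4 + 47*b^3 + 136*b^2 - 44*b - 144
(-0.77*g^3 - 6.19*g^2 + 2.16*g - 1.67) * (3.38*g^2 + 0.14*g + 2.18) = -2.6026*g^5 - 21.03*g^4 + 4.7556*g^3 - 18.8364*g^2 + 4.475*g - 3.6406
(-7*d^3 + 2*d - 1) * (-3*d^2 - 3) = 21*d^5 + 15*d^3 + 3*d^2 - 6*d + 3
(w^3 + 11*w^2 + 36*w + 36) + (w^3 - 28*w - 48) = 2*w^3 + 11*w^2 + 8*w - 12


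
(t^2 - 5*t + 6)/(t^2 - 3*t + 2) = (t - 3)/(t - 1)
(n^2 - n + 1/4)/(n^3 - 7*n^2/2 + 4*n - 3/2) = (4*n^2 - 4*n + 1)/(2*(2*n^3 - 7*n^2 + 8*n - 3))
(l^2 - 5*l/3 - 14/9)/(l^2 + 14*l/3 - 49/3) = (l + 2/3)/(l + 7)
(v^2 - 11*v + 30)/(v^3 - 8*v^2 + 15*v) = (v - 6)/(v*(v - 3))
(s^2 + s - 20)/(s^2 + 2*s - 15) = (s - 4)/(s - 3)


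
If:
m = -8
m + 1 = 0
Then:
No Solution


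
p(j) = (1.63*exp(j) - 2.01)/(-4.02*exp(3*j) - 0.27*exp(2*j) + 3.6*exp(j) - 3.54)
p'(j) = (1.63*exp(j) - 2.01)*(12.06*exp(3*j) + 0.54*exp(2*j) - 3.6*exp(j))/(-4.02*exp(3*j) - 0.27*exp(2*j) + 3.6*exp(j) - 3.54)^2 + 1.63*exp(j)/(-4.02*exp(3*j) - 0.27*exp(2*j) + 3.6*exp(j) - 3.54) = (13.1052*exp(3*j) - 23.8005*exp(2*j) - 1.0854*exp(j) + 1.4658)*exp(j)/(16.1604*exp(6*j) + 2.1708*exp(5*j) - 28.8711*exp(4*j) + 26.5176*exp(3*j) + 14.8716*exp(2*j) - 25.488*exp(j) + 12.5316)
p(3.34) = -0.00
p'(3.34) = 0.00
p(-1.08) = 0.58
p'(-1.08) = -0.06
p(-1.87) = 0.59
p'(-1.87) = 0.01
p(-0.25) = 0.26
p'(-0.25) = -0.76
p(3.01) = -0.00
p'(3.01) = 0.00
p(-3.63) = 0.57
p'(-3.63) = 0.00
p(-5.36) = 0.57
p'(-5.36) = 0.00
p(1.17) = -0.03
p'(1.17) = 0.04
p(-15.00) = 0.57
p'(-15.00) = 0.00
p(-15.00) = 0.57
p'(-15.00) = 0.00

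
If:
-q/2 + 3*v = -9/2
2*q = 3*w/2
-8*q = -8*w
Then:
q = 0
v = -3/2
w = 0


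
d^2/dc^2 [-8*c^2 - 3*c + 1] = -16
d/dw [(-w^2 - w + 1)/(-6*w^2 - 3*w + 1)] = (-3*w^2 + 10*w + 2)/(36*w^4 + 36*w^3 - 3*w^2 - 6*w + 1)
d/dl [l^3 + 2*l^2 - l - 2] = 3*l^2 + 4*l - 1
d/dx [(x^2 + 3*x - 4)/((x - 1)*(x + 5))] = 1/(x^2 + 10*x + 25)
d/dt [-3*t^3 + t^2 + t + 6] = -9*t^2 + 2*t + 1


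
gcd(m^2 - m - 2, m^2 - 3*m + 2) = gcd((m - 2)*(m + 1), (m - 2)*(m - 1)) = m - 2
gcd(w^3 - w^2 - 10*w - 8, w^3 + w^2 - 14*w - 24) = w^2 - 2*w - 8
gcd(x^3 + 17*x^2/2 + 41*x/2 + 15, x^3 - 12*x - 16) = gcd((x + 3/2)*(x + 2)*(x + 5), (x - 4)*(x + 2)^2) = x + 2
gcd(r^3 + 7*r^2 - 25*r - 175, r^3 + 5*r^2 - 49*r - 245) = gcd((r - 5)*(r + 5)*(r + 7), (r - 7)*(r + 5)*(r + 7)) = r^2 + 12*r + 35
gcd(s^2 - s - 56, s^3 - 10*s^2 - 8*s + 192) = s - 8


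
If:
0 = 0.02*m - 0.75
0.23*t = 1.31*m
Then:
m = 37.50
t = 213.59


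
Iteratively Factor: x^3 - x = (x - 1)*(x^2 + x) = (x - 1)*(x + 1)*(x)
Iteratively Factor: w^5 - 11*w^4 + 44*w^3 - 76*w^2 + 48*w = (w - 4)*(w^4 - 7*w^3 + 16*w^2 - 12*w) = (w - 4)*(w - 2)*(w^3 - 5*w^2 + 6*w) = (w - 4)*(w - 3)*(w - 2)*(w^2 - 2*w) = w*(w - 4)*(w - 3)*(w - 2)*(w - 2)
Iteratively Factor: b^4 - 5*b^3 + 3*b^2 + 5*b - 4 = (b - 1)*(b^3 - 4*b^2 - b + 4) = (b - 1)^2*(b^2 - 3*b - 4) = (b - 1)^2*(b + 1)*(b - 4)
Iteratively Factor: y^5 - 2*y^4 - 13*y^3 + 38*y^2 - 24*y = (y - 3)*(y^4 + y^3 - 10*y^2 + 8*y) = y*(y - 3)*(y^3 + y^2 - 10*y + 8) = y*(y - 3)*(y - 2)*(y^2 + 3*y - 4) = y*(y - 3)*(y - 2)*(y - 1)*(y + 4)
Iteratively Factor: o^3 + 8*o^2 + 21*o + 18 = (o + 3)*(o^2 + 5*o + 6) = (o + 3)^2*(o + 2)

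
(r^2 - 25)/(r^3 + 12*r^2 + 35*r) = (r - 5)/(r*(r + 7))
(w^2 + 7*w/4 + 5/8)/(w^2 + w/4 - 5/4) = (w + 1/2)/(w - 1)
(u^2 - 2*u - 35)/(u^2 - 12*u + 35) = (u + 5)/(u - 5)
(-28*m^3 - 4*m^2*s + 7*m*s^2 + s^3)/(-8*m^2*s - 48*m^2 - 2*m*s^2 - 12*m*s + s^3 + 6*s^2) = (-14*m^2 + 5*m*s + s^2)/(-4*m*s - 24*m + s^2 + 6*s)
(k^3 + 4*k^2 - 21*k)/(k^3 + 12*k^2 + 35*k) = (k - 3)/(k + 5)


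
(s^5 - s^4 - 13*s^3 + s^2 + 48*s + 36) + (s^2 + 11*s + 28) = s^5 - s^4 - 13*s^3 + 2*s^2 + 59*s + 64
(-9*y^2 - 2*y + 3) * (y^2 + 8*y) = -9*y^4 - 74*y^3 - 13*y^2 + 24*y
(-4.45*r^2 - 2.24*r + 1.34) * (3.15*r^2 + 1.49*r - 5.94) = -14.0175*r^4 - 13.6865*r^3 + 27.3164*r^2 + 15.3022*r - 7.9596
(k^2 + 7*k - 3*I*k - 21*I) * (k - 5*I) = k^3 + 7*k^2 - 8*I*k^2 - 15*k - 56*I*k - 105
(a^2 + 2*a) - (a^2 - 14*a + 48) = 16*a - 48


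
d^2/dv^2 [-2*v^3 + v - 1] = -12*v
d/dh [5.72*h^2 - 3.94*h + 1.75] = 11.44*h - 3.94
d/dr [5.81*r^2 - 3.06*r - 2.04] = 11.62*r - 3.06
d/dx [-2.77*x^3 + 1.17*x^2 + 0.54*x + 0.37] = -8.31*x^2 + 2.34*x + 0.54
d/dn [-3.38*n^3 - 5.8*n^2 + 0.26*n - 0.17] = -10.14*n^2 - 11.6*n + 0.26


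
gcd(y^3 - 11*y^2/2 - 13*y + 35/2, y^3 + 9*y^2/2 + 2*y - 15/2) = y^2 + 3*y/2 - 5/2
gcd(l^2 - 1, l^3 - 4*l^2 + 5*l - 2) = l - 1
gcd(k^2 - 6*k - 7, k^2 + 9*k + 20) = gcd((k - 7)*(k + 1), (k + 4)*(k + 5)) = 1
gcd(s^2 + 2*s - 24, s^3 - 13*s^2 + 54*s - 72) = s - 4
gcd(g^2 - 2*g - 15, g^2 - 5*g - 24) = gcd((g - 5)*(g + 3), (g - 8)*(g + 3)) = g + 3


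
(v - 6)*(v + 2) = v^2 - 4*v - 12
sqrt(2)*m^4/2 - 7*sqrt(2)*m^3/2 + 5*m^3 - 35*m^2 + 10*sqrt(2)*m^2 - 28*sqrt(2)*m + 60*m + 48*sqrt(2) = (m - 4)*(m - 3)*(m + 4*sqrt(2))*(sqrt(2)*m/2 + 1)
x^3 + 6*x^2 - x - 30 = (x - 2)*(x + 3)*(x + 5)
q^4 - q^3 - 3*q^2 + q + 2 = (q - 2)*(q - 1)*(q + 1)^2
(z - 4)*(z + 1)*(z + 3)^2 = z^4 + 3*z^3 - 13*z^2 - 51*z - 36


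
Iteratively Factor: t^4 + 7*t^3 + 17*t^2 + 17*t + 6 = (t + 3)*(t^3 + 4*t^2 + 5*t + 2) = (t + 2)*(t + 3)*(t^2 + 2*t + 1) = (t + 1)*(t + 2)*(t + 3)*(t + 1)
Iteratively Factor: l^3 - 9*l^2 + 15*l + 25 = (l - 5)*(l^2 - 4*l - 5) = (l - 5)^2*(l + 1)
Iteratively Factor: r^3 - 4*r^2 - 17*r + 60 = (r - 3)*(r^2 - r - 20) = (r - 5)*(r - 3)*(r + 4)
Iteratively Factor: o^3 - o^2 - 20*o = (o)*(o^2 - o - 20) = o*(o + 4)*(o - 5)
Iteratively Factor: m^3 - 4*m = (m + 2)*(m^2 - 2*m) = (m - 2)*(m + 2)*(m)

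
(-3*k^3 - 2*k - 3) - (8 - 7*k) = -3*k^3 + 5*k - 11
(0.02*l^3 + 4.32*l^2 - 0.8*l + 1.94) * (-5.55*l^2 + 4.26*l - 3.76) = -0.111*l^5 - 23.8908*l^4 + 22.768*l^3 - 30.4182*l^2 + 11.2724*l - 7.2944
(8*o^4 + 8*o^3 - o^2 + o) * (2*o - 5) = 16*o^5 - 24*o^4 - 42*o^3 + 7*o^2 - 5*o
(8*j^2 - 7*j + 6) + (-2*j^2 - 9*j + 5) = 6*j^2 - 16*j + 11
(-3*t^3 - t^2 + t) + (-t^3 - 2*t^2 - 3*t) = -4*t^3 - 3*t^2 - 2*t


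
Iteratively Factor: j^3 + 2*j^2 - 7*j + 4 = (j - 1)*(j^2 + 3*j - 4) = (j - 1)^2*(j + 4)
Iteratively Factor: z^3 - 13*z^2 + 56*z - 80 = (z - 4)*(z^2 - 9*z + 20) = (z - 5)*(z - 4)*(z - 4)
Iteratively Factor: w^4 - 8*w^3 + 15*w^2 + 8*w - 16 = (w + 1)*(w^3 - 9*w^2 + 24*w - 16) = (w - 1)*(w + 1)*(w^2 - 8*w + 16) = (w - 4)*(w - 1)*(w + 1)*(w - 4)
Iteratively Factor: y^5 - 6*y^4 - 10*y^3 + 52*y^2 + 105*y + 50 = (y + 1)*(y^4 - 7*y^3 - 3*y^2 + 55*y + 50) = (y + 1)*(y + 2)*(y^3 - 9*y^2 + 15*y + 25) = (y - 5)*(y + 1)*(y + 2)*(y^2 - 4*y - 5) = (y - 5)*(y + 1)^2*(y + 2)*(y - 5)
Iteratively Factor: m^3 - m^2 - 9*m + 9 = (m - 1)*(m^2 - 9) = (m - 3)*(m - 1)*(m + 3)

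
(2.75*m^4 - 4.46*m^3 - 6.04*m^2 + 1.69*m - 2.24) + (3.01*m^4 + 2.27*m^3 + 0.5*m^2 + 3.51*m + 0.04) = 5.76*m^4 - 2.19*m^3 - 5.54*m^2 + 5.2*m - 2.2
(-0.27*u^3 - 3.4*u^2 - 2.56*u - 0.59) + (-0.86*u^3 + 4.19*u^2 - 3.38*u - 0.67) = -1.13*u^3 + 0.79*u^2 - 5.94*u - 1.26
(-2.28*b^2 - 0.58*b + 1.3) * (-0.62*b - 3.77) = 1.4136*b^3 + 8.9552*b^2 + 1.3806*b - 4.901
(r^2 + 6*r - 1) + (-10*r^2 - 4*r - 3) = -9*r^2 + 2*r - 4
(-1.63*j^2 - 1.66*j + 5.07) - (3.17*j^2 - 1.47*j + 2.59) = -4.8*j^2 - 0.19*j + 2.48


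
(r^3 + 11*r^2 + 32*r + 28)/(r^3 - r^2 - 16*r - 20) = (r + 7)/(r - 5)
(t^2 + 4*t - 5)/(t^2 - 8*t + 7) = (t + 5)/(t - 7)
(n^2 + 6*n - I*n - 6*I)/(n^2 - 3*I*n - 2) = (n + 6)/(n - 2*I)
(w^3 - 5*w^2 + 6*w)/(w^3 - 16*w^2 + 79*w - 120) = w*(w - 2)/(w^2 - 13*w + 40)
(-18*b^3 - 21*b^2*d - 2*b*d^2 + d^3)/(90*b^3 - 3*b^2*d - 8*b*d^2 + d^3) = (-b - d)/(5*b - d)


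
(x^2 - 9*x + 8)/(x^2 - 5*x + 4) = (x - 8)/(x - 4)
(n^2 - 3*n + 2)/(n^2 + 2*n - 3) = (n - 2)/(n + 3)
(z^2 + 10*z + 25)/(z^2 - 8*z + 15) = (z^2 + 10*z + 25)/(z^2 - 8*z + 15)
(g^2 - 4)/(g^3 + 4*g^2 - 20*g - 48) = (g - 2)/(g^2 + 2*g - 24)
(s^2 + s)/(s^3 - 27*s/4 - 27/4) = 4*s*(s + 1)/(4*s^3 - 27*s - 27)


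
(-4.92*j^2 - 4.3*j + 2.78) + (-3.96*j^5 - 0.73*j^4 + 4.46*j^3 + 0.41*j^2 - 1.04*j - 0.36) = -3.96*j^5 - 0.73*j^4 + 4.46*j^3 - 4.51*j^2 - 5.34*j + 2.42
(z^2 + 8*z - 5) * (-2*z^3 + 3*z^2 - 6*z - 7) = -2*z^5 - 13*z^4 + 28*z^3 - 70*z^2 - 26*z + 35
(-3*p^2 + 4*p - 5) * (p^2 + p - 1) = -3*p^4 + p^3 + 2*p^2 - 9*p + 5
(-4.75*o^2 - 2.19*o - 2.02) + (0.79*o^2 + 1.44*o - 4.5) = -3.96*o^2 - 0.75*o - 6.52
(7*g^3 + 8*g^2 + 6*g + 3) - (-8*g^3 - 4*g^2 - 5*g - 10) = 15*g^3 + 12*g^2 + 11*g + 13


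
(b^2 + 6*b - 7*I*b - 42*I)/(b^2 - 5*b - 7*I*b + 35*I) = (b + 6)/(b - 5)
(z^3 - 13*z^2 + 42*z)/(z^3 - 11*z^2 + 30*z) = (z - 7)/(z - 5)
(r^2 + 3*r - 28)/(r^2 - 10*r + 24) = (r + 7)/(r - 6)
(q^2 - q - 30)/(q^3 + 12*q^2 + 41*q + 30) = (q - 6)/(q^2 + 7*q + 6)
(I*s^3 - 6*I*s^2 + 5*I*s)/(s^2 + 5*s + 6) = I*s*(s^2 - 6*s + 5)/(s^2 + 5*s + 6)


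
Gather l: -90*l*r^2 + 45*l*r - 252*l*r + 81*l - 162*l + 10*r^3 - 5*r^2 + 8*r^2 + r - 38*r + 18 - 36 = l*(-90*r^2 - 207*r - 81) + 10*r^3 + 3*r^2 - 37*r - 18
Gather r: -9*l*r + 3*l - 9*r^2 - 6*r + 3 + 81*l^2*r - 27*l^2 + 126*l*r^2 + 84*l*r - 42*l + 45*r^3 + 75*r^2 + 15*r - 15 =-27*l^2 - 39*l + 45*r^3 + r^2*(126*l + 66) + r*(81*l^2 + 75*l + 9) - 12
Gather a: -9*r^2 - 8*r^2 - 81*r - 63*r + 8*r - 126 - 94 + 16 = -17*r^2 - 136*r - 204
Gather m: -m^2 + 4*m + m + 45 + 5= -m^2 + 5*m + 50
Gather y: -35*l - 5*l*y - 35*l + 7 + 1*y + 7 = -70*l + y*(1 - 5*l) + 14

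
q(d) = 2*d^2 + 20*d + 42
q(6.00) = 234.00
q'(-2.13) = 11.48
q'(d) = 4*d + 20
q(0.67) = 56.30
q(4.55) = 174.40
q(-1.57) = 15.53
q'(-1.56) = 13.76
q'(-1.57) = 13.72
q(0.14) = 44.84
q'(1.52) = 26.08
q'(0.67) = 22.68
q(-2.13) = 8.47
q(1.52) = 77.02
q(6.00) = 234.00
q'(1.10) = 24.40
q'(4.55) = 38.20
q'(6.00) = 44.00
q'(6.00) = 44.00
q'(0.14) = 20.56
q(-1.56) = 15.67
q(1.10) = 66.42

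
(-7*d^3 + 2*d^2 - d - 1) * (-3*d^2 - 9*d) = 21*d^5 + 57*d^4 - 15*d^3 + 12*d^2 + 9*d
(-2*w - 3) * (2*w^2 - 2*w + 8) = -4*w^3 - 2*w^2 - 10*w - 24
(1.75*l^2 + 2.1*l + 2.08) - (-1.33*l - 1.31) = 1.75*l^2 + 3.43*l + 3.39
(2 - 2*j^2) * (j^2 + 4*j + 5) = -2*j^4 - 8*j^3 - 8*j^2 + 8*j + 10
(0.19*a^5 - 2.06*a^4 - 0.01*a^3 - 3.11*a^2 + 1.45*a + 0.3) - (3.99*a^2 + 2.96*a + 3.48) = 0.19*a^5 - 2.06*a^4 - 0.01*a^3 - 7.1*a^2 - 1.51*a - 3.18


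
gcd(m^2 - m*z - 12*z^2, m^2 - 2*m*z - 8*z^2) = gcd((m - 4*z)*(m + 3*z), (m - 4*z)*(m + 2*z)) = -m + 4*z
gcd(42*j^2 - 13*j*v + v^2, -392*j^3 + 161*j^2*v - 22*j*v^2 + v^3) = -7*j + v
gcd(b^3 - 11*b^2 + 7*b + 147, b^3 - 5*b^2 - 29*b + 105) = b - 7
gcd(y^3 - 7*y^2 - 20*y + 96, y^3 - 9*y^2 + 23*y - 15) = y - 3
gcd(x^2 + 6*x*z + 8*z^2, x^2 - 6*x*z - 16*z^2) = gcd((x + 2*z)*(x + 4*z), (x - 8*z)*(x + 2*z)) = x + 2*z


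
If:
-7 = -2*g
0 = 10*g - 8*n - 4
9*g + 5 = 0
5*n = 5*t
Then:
No Solution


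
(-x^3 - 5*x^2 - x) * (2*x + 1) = -2*x^4 - 11*x^3 - 7*x^2 - x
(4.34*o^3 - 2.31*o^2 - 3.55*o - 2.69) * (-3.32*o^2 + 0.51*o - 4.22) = -14.4088*o^5 + 9.8826*o^4 - 7.7069*o^3 + 16.8685*o^2 + 13.6091*o + 11.3518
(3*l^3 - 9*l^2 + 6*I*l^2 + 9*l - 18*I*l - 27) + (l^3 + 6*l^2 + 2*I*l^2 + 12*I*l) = 4*l^3 - 3*l^2 + 8*I*l^2 + 9*l - 6*I*l - 27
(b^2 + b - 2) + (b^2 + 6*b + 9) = 2*b^2 + 7*b + 7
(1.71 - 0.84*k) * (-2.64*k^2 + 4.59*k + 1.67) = 2.2176*k^3 - 8.37*k^2 + 6.4461*k + 2.8557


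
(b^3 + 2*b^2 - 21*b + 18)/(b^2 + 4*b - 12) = (b^2 - 4*b + 3)/(b - 2)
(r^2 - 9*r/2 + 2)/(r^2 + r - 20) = (r - 1/2)/(r + 5)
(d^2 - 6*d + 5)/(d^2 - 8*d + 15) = (d - 1)/(d - 3)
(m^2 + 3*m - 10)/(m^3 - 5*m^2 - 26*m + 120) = (m - 2)/(m^2 - 10*m + 24)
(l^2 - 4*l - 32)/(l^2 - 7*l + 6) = (l^2 - 4*l - 32)/(l^2 - 7*l + 6)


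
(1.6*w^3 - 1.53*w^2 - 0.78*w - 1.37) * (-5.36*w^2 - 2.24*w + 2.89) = -8.576*w^5 + 4.6168*w^4 + 12.232*w^3 + 4.6687*w^2 + 0.8146*w - 3.9593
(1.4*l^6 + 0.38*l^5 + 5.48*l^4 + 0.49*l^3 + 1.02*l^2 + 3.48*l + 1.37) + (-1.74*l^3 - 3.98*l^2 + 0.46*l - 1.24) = 1.4*l^6 + 0.38*l^5 + 5.48*l^4 - 1.25*l^3 - 2.96*l^2 + 3.94*l + 0.13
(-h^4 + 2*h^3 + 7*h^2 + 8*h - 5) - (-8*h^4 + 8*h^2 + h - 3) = 7*h^4 + 2*h^3 - h^2 + 7*h - 2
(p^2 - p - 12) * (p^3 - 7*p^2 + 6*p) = p^5 - 8*p^4 + p^3 + 78*p^2 - 72*p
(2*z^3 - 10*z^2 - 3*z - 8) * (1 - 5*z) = -10*z^4 + 52*z^3 + 5*z^2 + 37*z - 8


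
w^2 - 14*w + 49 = (w - 7)^2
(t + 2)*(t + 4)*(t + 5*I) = t^3 + 6*t^2 + 5*I*t^2 + 8*t + 30*I*t + 40*I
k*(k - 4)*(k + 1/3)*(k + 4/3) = k^4 - 7*k^3/3 - 56*k^2/9 - 16*k/9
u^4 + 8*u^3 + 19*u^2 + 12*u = u*(u + 1)*(u + 3)*(u + 4)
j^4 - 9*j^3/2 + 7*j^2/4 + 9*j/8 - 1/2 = (j - 4)*(j - 1/2)^2*(j + 1/2)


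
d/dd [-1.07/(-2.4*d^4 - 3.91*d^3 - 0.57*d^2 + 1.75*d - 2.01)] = (-10.272*d^3 - 12.5511*d^2 - 1.2198*d + 1.8725)/(2.4*d^4 + 3.91*d^3 + 0.57*d^2 - 1.75*d + 2.01)^2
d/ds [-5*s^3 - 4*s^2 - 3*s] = -15*s^2 - 8*s - 3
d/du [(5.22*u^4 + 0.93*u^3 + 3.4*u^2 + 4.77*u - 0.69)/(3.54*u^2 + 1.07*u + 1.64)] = (36.9576*u^5 + 20.0484*u^4 + 36.2334*u^3 - 8.6722*u^2 + 16.0372*u + 8.5611)/(12.5316*u^4 + 7.5756*u^3 + 12.7561*u^2 + 3.5096*u + 2.6896)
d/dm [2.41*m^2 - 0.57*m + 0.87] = 4.82*m - 0.57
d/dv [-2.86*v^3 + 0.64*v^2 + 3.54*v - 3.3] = -8.58*v^2 + 1.28*v + 3.54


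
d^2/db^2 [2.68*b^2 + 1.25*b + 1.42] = 5.36000000000000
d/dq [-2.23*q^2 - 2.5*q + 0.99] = -4.46*q - 2.5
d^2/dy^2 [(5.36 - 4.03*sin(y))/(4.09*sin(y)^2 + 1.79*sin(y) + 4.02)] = (67.414243*sin(y)^5 - 388.154497*sin(y)^4 - 650.114498*sin(y)^3 + 844.314838*sin(y)^2 + 736.7052*sin(y) - 83.9099959999999)/(4.09*sin(y)^2 + 1.79*sin(y) + 4.02)^3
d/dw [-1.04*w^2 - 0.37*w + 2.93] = -2.08*w - 0.37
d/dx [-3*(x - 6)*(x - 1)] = 21 - 6*x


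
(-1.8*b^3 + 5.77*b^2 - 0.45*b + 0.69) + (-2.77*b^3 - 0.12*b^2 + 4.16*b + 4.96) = -4.57*b^3 + 5.65*b^2 + 3.71*b + 5.65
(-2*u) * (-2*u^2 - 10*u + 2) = 4*u^3 + 20*u^2 - 4*u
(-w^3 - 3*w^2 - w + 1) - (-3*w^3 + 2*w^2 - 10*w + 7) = 2*w^3 - 5*w^2 + 9*w - 6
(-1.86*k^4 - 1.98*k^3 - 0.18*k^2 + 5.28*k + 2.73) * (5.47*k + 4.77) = -10.1742*k^5 - 19.7028*k^4 - 10.4292*k^3 + 28.023*k^2 + 40.1187*k + 13.0221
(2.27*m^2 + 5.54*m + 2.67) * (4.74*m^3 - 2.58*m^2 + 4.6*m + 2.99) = 10.7598*m^5 + 20.403*m^4 + 8.8046*m^3 + 25.3827*m^2 + 28.8466*m + 7.9833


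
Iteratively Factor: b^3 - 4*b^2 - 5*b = (b)*(b^2 - 4*b - 5) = b*(b + 1)*(b - 5)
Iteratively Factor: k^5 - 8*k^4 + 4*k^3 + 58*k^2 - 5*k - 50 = (k - 5)*(k^4 - 3*k^3 - 11*k^2 + 3*k + 10) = (k - 5)*(k + 1)*(k^3 - 4*k^2 - 7*k + 10) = (k - 5)*(k + 1)*(k + 2)*(k^2 - 6*k + 5) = (k - 5)^2*(k + 1)*(k + 2)*(k - 1)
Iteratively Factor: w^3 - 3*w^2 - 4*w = (w + 1)*(w^2 - 4*w) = w*(w + 1)*(w - 4)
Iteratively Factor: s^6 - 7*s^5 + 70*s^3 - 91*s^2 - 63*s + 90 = (s - 3)*(s^5 - 4*s^4 - 12*s^3 + 34*s^2 + 11*s - 30) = (s - 3)*(s - 2)*(s^4 - 2*s^3 - 16*s^2 + 2*s + 15) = (s - 5)*(s - 3)*(s - 2)*(s^3 + 3*s^2 - s - 3) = (s - 5)*(s - 3)*(s - 2)*(s + 3)*(s^2 - 1) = (s - 5)*(s - 3)*(s - 2)*(s - 1)*(s + 3)*(s + 1)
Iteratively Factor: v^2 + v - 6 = (v - 2)*(v + 3)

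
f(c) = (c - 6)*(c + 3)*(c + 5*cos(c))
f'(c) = (1 - 5*sin(c))*(c - 6)*(c + 3) + (c - 6)*(c + 5*cos(c)) + (c + 3)*(c + 5*cos(c)) = -(c - 6)*(c + 3)*(5*sin(c) - 1) + (c - 6)*(c + 5*cos(c)) + (c + 3)*(c + 5*cos(c))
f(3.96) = -7.71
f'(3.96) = -63.35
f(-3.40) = -30.96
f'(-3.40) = 79.65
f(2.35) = 22.72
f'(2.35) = 47.96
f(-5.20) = -70.41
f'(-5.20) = -45.91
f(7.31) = 133.68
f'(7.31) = 70.73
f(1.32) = -51.77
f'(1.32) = 76.79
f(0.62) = -91.33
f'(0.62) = 28.85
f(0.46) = -94.70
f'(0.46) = 13.10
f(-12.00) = -1260.48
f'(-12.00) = -62.54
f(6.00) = 0.00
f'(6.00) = 97.21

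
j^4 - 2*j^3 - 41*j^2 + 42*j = j*(j - 7)*(j - 1)*(j + 6)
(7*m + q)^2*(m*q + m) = 49*m^3*q + 49*m^3 + 14*m^2*q^2 + 14*m^2*q + m*q^3 + m*q^2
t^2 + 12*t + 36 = (t + 6)^2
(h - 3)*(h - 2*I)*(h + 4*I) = h^3 - 3*h^2 + 2*I*h^2 + 8*h - 6*I*h - 24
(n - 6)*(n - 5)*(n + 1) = n^3 - 10*n^2 + 19*n + 30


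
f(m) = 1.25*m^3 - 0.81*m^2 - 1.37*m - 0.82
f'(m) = 3.75*m^2 - 1.62*m - 1.37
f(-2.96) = -36.28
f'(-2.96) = 36.28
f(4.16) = 69.45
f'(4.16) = 56.79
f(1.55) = -0.23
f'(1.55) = 5.13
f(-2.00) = -11.32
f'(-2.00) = 16.87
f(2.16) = 5.04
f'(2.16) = 12.63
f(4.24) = 74.09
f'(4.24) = 59.18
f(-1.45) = -4.35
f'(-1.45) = 8.86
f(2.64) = 12.92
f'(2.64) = 20.49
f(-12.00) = -2261.02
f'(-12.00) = 558.07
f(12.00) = 2026.10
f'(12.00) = 519.19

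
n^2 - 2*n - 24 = (n - 6)*(n + 4)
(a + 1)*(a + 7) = a^2 + 8*a + 7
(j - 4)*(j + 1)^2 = j^3 - 2*j^2 - 7*j - 4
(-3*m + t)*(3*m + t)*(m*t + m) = -9*m^3*t - 9*m^3 + m*t^3 + m*t^2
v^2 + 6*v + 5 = (v + 1)*(v + 5)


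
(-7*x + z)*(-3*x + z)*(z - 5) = 21*x^2*z - 105*x^2 - 10*x*z^2 + 50*x*z + z^3 - 5*z^2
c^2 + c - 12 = (c - 3)*(c + 4)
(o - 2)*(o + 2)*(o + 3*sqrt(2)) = o^3 + 3*sqrt(2)*o^2 - 4*o - 12*sqrt(2)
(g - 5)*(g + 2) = g^2 - 3*g - 10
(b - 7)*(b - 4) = b^2 - 11*b + 28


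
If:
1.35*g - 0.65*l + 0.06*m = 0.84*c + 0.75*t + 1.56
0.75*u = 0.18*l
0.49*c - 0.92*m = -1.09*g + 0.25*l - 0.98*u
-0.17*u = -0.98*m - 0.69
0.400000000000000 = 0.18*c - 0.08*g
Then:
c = 0.0751940538322381*u + 1.63202885232258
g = 0.169186621122536*u - 1.3279350822742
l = 4.16666666666667*u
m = 0.173469387755102*u - 0.704081632653061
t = -3.37691498236225*u - 6.35448199330709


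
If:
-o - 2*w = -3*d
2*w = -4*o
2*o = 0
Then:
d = 0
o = 0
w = 0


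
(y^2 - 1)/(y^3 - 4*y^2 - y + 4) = 1/(y - 4)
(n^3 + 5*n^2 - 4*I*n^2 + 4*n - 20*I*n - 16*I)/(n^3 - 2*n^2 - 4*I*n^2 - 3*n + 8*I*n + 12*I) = (n + 4)/(n - 3)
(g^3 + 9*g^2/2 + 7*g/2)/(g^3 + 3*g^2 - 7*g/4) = 2*(g + 1)/(2*g - 1)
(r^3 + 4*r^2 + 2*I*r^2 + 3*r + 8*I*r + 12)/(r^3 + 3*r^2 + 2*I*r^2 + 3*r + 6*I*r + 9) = (r + 4)/(r + 3)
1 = 1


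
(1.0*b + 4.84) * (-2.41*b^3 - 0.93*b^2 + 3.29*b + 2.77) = -2.41*b^4 - 12.5944*b^3 - 1.2112*b^2 + 18.6936*b + 13.4068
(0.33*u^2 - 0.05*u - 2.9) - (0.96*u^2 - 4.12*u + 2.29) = -0.63*u^2 + 4.07*u - 5.19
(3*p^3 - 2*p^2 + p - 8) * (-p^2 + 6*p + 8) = -3*p^5 + 20*p^4 + 11*p^3 - 2*p^2 - 40*p - 64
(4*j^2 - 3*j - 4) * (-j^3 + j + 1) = -4*j^5 + 3*j^4 + 8*j^3 + j^2 - 7*j - 4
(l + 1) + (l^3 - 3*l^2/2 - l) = l^3 - 3*l^2/2 + 1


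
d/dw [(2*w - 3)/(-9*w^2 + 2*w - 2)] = 2*(9*w^2 - 27*w + 1)/(81*w^4 - 36*w^3 + 40*w^2 - 8*w + 4)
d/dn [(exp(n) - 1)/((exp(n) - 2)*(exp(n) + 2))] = (-exp(2*n) + 2*exp(n) - 4)*exp(n)/(exp(4*n) - 8*exp(2*n) + 16)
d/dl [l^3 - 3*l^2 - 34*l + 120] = 3*l^2 - 6*l - 34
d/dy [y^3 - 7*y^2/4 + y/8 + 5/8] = 3*y^2 - 7*y/2 + 1/8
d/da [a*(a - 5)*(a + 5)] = 3*a^2 - 25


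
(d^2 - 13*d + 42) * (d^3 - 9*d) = d^5 - 13*d^4 + 33*d^3 + 117*d^2 - 378*d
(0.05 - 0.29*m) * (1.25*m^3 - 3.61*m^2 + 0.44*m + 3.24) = -0.3625*m^4 + 1.1094*m^3 - 0.3081*m^2 - 0.9176*m + 0.162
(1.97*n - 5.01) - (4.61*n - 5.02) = 0.00999999999999979 - 2.64*n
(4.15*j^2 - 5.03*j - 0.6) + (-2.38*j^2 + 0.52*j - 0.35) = 1.77*j^2 - 4.51*j - 0.95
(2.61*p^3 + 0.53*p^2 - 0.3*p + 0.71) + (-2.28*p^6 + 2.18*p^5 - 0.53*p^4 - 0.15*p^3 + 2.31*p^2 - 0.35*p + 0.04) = -2.28*p^6 + 2.18*p^5 - 0.53*p^4 + 2.46*p^3 + 2.84*p^2 - 0.65*p + 0.75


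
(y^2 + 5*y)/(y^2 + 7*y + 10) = y/(y + 2)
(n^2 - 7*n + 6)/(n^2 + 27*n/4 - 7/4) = 4*(n^2 - 7*n + 6)/(4*n^2 + 27*n - 7)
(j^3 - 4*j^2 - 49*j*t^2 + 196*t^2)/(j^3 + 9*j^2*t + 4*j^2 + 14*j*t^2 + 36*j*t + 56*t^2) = (j^2 - 7*j*t - 4*j + 28*t)/(j^2 + 2*j*t + 4*j + 8*t)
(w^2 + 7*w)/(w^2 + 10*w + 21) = w/(w + 3)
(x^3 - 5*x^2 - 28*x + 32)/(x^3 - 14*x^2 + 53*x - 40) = (x + 4)/(x - 5)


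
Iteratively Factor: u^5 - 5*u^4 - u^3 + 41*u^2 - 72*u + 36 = (u - 1)*(u^4 - 4*u^3 - 5*u^2 + 36*u - 36) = (u - 1)*(u + 3)*(u^3 - 7*u^2 + 16*u - 12) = (u - 3)*(u - 1)*(u + 3)*(u^2 - 4*u + 4) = (u - 3)*(u - 2)*(u - 1)*(u + 3)*(u - 2)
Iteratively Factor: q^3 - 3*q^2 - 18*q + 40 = (q - 2)*(q^2 - q - 20) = (q - 2)*(q + 4)*(q - 5)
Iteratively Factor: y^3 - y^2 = (y)*(y^2 - y) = y^2*(y - 1)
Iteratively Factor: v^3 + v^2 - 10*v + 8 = (v - 1)*(v^2 + 2*v - 8) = (v - 1)*(v + 4)*(v - 2)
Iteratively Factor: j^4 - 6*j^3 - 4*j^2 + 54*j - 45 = (j - 5)*(j^3 - j^2 - 9*j + 9) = (j - 5)*(j - 1)*(j^2 - 9) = (j - 5)*(j - 1)*(j + 3)*(j - 3)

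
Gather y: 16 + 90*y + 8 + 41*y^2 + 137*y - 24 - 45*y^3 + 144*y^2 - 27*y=-45*y^3 + 185*y^2 + 200*y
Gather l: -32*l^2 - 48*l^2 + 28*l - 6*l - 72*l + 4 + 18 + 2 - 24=-80*l^2 - 50*l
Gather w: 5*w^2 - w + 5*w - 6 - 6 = 5*w^2 + 4*w - 12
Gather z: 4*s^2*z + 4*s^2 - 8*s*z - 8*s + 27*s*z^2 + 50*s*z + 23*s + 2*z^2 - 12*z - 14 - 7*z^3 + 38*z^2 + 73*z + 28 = 4*s^2 + 15*s - 7*z^3 + z^2*(27*s + 40) + z*(4*s^2 + 42*s + 61) + 14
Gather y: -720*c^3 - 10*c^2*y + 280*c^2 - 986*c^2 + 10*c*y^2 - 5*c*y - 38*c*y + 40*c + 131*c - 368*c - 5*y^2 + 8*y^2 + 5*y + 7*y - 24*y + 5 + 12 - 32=-720*c^3 - 706*c^2 - 197*c + y^2*(10*c + 3) + y*(-10*c^2 - 43*c - 12) - 15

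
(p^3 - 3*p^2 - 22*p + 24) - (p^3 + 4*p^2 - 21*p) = -7*p^2 - p + 24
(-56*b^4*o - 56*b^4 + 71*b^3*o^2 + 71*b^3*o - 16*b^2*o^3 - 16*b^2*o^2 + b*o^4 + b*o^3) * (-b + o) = 56*b^5*o + 56*b^5 - 127*b^4*o^2 - 127*b^4*o + 87*b^3*o^3 + 87*b^3*o^2 - 17*b^2*o^4 - 17*b^2*o^3 + b*o^5 + b*o^4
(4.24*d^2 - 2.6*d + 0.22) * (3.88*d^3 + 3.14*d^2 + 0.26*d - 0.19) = 16.4512*d^5 + 3.2256*d^4 - 6.208*d^3 - 0.7908*d^2 + 0.5512*d - 0.0418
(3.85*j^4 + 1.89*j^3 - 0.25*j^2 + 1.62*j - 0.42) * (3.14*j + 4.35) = 12.089*j^5 + 22.6821*j^4 + 7.4365*j^3 + 3.9993*j^2 + 5.7282*j - 1.827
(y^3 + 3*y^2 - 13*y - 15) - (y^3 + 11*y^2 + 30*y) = -8*y^2 - 43*y - 15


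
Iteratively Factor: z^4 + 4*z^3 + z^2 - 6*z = (z)*(z^3 + 4*z^2 + z - 6) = z*(z + 3)*(z^2 + z - 2) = z*(z - 1)*(z + 3)*(z + 2)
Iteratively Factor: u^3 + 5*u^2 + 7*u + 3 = (u + 1)*(u^2 + 4*u + 3) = (u + 1)^2*(u + 3)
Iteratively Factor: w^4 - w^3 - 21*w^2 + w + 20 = (w - 5)*(w^3 + 4*w^2 - w - 4) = (w - 5)*(w + 4)*(w^2 - 1) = (w - 5)*(w - 1)*(w + 4)*(w + 1)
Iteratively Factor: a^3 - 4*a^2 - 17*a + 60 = (a - 5)*(a^2 + a - 12) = (a - 5)*(a + 4)*(a - 3)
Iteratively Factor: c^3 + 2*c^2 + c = (c + 1)*(c^2 + c) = (c + 1)^2*(c)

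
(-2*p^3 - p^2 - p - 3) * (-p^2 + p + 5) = 2*p^5 - p^4 - 10*p^3 - 3*p^2 - 8*p - 15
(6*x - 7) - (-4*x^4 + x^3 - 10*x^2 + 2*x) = 4*x^4 - x^3 + 10*x^2 + 4*x - 7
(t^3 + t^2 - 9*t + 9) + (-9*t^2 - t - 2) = t^3 - 8*t^2 - 10*t + 7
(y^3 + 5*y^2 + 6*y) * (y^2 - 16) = y^5 + 5*y^4 - 10*y^3 - 80*y^2 - 96*y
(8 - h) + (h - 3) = 5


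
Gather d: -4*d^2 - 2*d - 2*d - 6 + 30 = -4*d^2 - 4*d + 24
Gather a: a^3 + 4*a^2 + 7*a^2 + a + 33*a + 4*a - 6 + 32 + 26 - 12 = a^3 + 11*a^2 + 38*a + 40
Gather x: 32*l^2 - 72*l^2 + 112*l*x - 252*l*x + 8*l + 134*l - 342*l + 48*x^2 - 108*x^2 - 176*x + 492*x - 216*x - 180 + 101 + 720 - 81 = -40*l^2 - 200*l - 60*x^2 + x*(100 - 140*l) + 560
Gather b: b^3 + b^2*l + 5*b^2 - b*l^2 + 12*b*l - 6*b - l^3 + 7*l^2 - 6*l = b^3 + b^2*(l + 5) + b*(-l^2 + 12*l - 6) - l^3 + 7*l^2 - 6*l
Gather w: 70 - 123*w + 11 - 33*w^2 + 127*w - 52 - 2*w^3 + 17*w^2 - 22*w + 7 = -2*w^3 - 16*w^2 - 18*w + 36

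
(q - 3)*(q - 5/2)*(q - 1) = q^3 - 13*q^2/2 + 13*q - 15/2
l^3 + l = l*(l - I)*(l + I)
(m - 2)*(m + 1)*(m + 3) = m^3 + 2*m^2 - 5*m - 6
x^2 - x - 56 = (x - 8)*(x + 7)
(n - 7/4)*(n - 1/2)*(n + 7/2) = n^3 + 5*n^2/4 - 7*n + 49/16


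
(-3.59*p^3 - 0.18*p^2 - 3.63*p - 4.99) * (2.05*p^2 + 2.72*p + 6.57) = -7.3595*p^5 - 10.1338*p^4 - 31.5174*p^3 - 21.2857*p^2 - 37.4219*p - 32.7843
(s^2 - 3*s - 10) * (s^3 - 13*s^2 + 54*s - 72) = s^5 - 16*s^4 + 83*s^3 - 104*s^2 - 324*s + 720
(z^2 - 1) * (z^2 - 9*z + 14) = z^4 - 9*z^3 + 13*z^2 + 9*z - 14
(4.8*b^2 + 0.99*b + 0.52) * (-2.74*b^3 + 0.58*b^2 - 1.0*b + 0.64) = -13.152*b^5 + 0.0713999999999997*b^4 - 5.6506*b^3 + 2.3836*b^2 + 0.1136*b + 0.3328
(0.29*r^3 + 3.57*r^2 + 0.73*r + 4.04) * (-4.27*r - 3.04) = -1.2383*r^4 - 16.1255*r^3 - 13.9699*r^2 - 19.47*r - 12.2816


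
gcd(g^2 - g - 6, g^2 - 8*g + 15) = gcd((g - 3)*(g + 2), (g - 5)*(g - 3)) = g - 3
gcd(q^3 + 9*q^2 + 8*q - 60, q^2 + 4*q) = 1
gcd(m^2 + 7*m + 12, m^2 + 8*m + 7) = 1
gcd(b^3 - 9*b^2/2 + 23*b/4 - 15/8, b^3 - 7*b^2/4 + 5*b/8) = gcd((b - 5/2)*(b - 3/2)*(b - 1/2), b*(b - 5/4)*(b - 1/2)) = b - 1/2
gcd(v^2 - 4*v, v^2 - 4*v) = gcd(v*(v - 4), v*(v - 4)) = v^2 - 4*v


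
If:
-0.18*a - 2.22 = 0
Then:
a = -12.33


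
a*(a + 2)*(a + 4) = a^3 + 6*a^2 + 8*a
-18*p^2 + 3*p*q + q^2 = (-3*p + q)*(6*p + q)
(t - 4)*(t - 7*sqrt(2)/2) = t^2 - 7*sqrt(2)*t/2 - 4*t + 14*sqrt(2)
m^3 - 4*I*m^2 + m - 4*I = (m - 4*I)*(m - I)*(m + I)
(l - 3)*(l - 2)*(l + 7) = l^3 + 2*l^2 - 29*l + 42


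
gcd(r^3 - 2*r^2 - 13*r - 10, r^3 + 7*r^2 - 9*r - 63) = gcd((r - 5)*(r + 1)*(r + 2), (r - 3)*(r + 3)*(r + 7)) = 1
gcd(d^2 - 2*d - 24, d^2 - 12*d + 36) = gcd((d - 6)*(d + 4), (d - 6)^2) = d - 6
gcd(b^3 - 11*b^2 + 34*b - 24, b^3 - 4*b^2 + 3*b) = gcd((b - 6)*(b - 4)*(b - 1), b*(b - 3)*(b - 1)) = b - 1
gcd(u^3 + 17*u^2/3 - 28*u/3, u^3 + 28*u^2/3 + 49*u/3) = u^2 + 7*u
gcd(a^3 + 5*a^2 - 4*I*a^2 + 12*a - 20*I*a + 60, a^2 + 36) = a - 6*I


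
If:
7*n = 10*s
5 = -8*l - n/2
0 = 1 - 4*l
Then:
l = 1/4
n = -14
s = -49/5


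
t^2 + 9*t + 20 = (t + 4)*(t + 5)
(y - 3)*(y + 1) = y^2 - 2*y - 3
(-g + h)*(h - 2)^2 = -g*h^2 + 4*g*h - 4*g + h^3 - 4*h^2 + 4*h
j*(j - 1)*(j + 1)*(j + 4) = j^4 + 4*j^3 - j^2 - 4*j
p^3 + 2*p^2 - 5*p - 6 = (p - 2)*(p + 1)*(p + 3)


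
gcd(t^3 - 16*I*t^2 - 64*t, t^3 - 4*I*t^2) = t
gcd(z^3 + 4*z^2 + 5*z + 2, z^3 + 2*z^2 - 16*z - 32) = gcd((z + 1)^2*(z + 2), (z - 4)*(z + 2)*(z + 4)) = z + 2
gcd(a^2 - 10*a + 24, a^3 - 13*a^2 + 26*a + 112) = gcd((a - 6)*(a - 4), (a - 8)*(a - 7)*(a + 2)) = 1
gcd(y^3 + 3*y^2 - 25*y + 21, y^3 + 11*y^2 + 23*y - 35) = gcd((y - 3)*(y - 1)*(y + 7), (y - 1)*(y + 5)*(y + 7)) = y^2 + 6*y - 7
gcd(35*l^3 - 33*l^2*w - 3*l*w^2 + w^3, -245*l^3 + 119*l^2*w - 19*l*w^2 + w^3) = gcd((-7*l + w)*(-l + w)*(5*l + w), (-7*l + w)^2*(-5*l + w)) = -7*l + w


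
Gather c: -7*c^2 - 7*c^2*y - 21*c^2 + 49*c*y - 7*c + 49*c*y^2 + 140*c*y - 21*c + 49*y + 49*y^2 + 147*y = c^2*(-7*y - 28) + c*(49*y^2 + 189*y - 28) + 49*y^2 + 196*y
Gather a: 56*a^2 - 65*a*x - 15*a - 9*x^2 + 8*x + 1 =56*a^2 + a*(-65*x - 15) - 9*x^2 + 8*x + 1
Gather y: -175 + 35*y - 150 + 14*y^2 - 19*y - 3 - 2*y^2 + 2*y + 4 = 12*y^2 + 18*y - 324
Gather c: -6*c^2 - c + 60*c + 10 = -6*c^2 + 59*c + 10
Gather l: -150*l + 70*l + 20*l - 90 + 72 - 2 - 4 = -60*l - 24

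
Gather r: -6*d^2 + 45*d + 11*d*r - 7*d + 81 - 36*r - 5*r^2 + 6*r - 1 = -6*d^2 + 38*d - 5*r^2 + r*(11*d - 30) + 80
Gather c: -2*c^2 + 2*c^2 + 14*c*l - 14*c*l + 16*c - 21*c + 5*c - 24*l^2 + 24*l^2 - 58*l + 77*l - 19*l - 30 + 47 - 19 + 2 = 0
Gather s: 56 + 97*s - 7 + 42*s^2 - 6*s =42*s^2 + 91*s + 49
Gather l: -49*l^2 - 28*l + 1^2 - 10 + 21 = -49*l^2 - 28*l + 12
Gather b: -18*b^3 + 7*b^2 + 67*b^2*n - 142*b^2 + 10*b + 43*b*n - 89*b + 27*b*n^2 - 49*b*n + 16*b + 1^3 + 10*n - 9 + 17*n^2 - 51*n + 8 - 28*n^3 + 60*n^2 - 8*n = -18*b^3 + b^2*(67*n - 135) + b*(27*n^2 - 6*n - 63) - 28*n^3 + 77*n^2 - 49*n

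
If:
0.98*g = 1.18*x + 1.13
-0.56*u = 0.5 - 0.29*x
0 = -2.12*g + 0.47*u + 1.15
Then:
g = 0.26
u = -1.28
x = -0.74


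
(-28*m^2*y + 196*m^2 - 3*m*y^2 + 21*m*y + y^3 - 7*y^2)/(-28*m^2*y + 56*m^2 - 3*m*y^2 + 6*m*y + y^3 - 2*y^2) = (y - 7)/(y - 2)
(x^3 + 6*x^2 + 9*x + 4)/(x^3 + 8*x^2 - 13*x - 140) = (x^3 + 6*x^2 + 9*x + 4)/(x^3 + 8*x^2 - 13*x - 140)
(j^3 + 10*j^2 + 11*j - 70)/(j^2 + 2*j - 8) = (j^2 + 12*j + 35)/(j + 4)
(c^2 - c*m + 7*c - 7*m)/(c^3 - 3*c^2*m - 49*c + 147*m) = (c - m)/(c^2 - 3*c*m - 7*c + 21*m)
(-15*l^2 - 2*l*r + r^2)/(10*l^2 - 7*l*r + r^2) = (3*l + r)/(-2*l + r)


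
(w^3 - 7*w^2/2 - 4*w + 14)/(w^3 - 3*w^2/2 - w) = (2*w^2 - 3*w - 14)/(w*(2*w + 1))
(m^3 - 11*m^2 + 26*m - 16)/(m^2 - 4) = (m^2 - 9*m + 8)/(m + 2)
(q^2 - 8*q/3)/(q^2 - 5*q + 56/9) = 3*q/(3*q - 7)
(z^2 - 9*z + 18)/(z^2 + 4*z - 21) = (z - 6)/(z + 7)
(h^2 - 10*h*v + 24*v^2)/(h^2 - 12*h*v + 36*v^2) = (-h + 4*v)/(-h + 6*v)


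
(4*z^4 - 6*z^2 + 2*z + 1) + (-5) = 4*z^4 - 6*z^2 + 2*z - 4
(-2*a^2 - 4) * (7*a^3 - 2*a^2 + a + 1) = -14*a^5 + 4*a^4 - 30*a^3 + 6*a^2 - 4*a - 4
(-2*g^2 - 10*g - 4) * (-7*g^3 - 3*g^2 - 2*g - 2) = 14*g^5 + 76*g^4 + 62*g^3 + 36*g^2 + 28*g + 8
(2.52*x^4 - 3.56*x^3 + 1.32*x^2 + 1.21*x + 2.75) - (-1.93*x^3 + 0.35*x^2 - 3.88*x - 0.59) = 2.52*x^4 - 1.63*x^3 + 0.97*x^2 + 5.09*x + 3.34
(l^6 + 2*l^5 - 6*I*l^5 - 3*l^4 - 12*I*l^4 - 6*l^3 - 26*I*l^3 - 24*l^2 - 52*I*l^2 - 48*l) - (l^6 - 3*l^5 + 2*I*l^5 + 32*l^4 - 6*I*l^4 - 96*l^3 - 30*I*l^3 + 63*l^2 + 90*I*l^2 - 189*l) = 5*l^5 - 8*I*l^5 - 35*l^4 - 6*I*l^4 + 90*l^3 + 4*I*l^3 - 87*l^2 - 142*I*l^2 + 141*l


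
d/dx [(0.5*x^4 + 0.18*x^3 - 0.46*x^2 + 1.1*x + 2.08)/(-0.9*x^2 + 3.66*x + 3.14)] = (-0.9*x^5 + 5.328*x^4 + 7.5976*x^3 + 1.002*x^2 + 0.8552*x - 4.1588)/(0.81*x^4 - 6.588*x^3 + 7.7436*x^2 + 22.9848*x + 9.8596)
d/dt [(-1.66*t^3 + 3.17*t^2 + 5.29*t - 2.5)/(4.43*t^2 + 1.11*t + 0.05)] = (-7.3538*t^4 - 3.6852*t^3 - 20.165*t^2 + 22.467*t + 3.0395)/(19.6249*t^4 + 9.8346*t^3 + 1.6751*t^2 + 0.111*t + 0.0025)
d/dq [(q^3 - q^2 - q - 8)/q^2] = (q^3 + q + 16)/q^3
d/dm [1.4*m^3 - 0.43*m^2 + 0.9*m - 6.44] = 4.2*m^2 - 0.86*m + 0.9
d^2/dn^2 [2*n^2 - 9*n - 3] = 4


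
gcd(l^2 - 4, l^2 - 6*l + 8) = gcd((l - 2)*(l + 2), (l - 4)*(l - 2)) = l - 2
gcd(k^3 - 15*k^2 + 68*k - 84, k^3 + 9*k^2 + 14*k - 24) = 1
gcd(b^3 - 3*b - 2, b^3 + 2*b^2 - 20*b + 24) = b - 2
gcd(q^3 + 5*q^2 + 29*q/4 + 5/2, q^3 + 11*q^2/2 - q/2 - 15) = q + 2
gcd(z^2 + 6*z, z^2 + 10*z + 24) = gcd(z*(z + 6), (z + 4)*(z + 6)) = z + 6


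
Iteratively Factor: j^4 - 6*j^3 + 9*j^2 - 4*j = (j)*(j^3 - 6*j^2 + 9*j - 4) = j*(j - 1)*(j^2 - 5*j + 4) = j*(j - 4)*(j - 1)*(j - 1)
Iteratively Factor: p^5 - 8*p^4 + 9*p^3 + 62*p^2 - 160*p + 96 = (p + 3)*(p^4 - 11*p^3 + 42*p^2 - 64*p + 32) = (p - 4)*(p + 3)*(p^3 - 7*p^2 + 14*p - 8) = (p - 4)^2*(p + 3)*(p^2 - 3*p + 2) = (p - 4)^2*(p - 2)*(p + 3)*(p - 1)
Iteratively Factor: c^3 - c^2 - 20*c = (c + 4)*(c^2 - 5*c) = (c - 5)*(c + 4)*(c)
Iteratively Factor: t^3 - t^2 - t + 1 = (t + 1)*(t^2 - 2*t + 1) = (t - 1)*(t + 1)*(t - 1)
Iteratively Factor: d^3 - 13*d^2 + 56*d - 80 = (d - 5)*(d^2 - 8*d + 16) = (d - 5)*(d - 4)*(d - 4)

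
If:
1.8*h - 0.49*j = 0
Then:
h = 0.272222222222222*j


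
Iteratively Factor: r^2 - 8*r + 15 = (r - 5)*(r - 3)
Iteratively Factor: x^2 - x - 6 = (x + 2)*(x - 3)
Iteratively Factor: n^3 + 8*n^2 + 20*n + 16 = (n + 4)*(n^2 + 4*n + 4) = (n + 2)*(n + 4)*(n + 2)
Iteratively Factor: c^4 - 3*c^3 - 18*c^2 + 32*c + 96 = (c + 3)*(c^3 - 6*c^2 + 32) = (c + 2)*(c + 3)*(c^2 - 8*c + 16) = (c - 4)*(c + 2)*(c + 3)*(c - 4)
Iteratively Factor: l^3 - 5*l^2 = (l)*(l^2 - 5*l) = l^2*(l - 5)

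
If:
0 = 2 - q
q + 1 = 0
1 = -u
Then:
No Solution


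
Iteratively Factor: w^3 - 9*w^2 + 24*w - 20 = (w - 2)*(w^2 - 7*w + 10) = (w - 5)*(w - 2)*(w - 2)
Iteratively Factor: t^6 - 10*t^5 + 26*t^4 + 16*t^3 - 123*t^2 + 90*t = (t - 3)*(t^5 - 7*t^4 + 5*t^3 + 31*t^2 - 30*t) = (t - 3)*(t + 2)*(t^4 - 9*t^3 + 23*t^2 - 15*t) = (t - 3)*(t - 1)*(t + 2)*(t^3 - 8*t^2 + 15*t) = t*(t - 3)*(t - 1)*(t + 2)*(t^2 - 8*t + 15) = t*(t - 5)*(t - 3)*(t - 1)*(t + 2)*(t - 3)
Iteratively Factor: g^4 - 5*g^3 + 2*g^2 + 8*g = (g + 1)*(g^3 - 6*g^2 + 8*g) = (g - 2)*(g + 1)*(g^2 - 4*g) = (g - 4)*(g - 2)*(g + 1)*(g)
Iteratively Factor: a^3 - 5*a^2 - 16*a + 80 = (a - 4)*(a^2 - a - 20) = (a - 4)*(a + 4)*(a - 5)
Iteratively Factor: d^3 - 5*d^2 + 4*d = (d - 4)*(d^2 - d) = (d - 4)*(d - 1)*(d)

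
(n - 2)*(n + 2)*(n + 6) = n^3 + 6*n^2 - 4*n - 24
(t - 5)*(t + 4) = t^2 - t - 20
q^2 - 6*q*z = q*(q - 6*z)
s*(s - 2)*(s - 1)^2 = s^4 - 4*s^3 + 5*s^2 - 2*s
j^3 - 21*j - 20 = (j - 5)*(j + 1)*(j + 4)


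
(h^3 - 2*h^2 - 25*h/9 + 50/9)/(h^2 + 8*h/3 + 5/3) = (3*h^2 - 11*h + 10)/(3*(h + 1))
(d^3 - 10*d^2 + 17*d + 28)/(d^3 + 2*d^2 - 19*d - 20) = (d - 7)/(d + 5)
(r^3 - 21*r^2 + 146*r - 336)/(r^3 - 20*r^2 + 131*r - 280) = (r - 6)/(r - 5)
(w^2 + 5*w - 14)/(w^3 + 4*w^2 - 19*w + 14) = 1/(w - 1)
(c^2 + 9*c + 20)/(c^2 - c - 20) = (c + 5)/(c - 5)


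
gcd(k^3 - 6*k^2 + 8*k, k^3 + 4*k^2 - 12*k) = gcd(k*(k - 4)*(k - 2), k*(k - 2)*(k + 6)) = k^2 - 2*k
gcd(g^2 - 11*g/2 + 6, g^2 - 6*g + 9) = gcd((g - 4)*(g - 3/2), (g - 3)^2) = 1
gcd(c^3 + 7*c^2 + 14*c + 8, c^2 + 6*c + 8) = c^2 + 6*c + 8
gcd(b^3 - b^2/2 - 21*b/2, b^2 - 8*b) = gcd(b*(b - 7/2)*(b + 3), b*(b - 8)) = b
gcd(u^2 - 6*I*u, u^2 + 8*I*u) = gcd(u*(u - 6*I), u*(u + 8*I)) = u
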